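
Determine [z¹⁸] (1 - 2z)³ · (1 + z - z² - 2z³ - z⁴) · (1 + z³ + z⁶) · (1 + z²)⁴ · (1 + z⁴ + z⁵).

(1 - 2z)³ has coefficients 1,-6,12,-8 for degrees 0…3.
(1 + z - z² - 2z³ - z⁴) has coefficients 1,1,-1,-2,-1,0,0,0,0,0,0,0,0,0,0,0,0,0,0 for degrees 0…18.
Multiplying by (1 + z³ + z⁶) gives running coefficients 1,1,-1,-1,0,-1,-1,0,-1,-2,-1,0,0,0,0,0,0,0,0 for degrees 0…18.
Multiplying by (1 + z²)⁴ gives running coefficients 1,1,3,3,2,1,-3,-6,-8,-11,-12,-13,-14,-13,-11,-8,-5,-2,-1 for degrees 0…18.
Finally multiplying by (1 + z⁴ + z⁵), the product of all factors after the first has coefficients 1,1,3,3,3,3,1,0,-3,-8,-14,-22,-28,-32,-34,-33,-32,-29,-25 for degrees 0…18.
[z¹⁸] = 1·(-25) − 6·(-29) + 12·(-32) − 8·(-33) = 29.

29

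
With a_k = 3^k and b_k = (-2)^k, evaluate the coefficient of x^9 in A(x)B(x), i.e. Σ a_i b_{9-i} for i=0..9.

The convolution is the t^9 coefficient of A(t)B(t).
Σ = 1·(-512) + 3·256 + 9·(-128) + 27·64 + 81·(-32) + 243·16 + 729·(-8) + 2187·4 + 6561·(-2) + 19683·1 = 11605.

11605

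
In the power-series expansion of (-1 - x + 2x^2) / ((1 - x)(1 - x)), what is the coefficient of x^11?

The denominator gives the recurrence a_n = 2a_(n−1) − a_(n−2) for n ≥ 3; the numerator fixes a_0 = -1, a_1 = -3, a_2 = -3.
Iterating: -1, -3, -3, -3, -3, -3, -3, -3, -3, -3, -3, -3, so a_11 = -3.

-3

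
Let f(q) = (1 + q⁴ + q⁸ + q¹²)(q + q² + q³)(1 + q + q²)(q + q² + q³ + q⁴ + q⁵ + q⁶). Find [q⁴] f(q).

6

(1 + q⁴ + q⁸ + q¹²) has coefficients 1,0,0,0,1 for degrees 0…4.
(q + q² + q³) has coefficients 0,1,1,1,0 for degrees 0…4.
Multiplying by (1 + q + q²) gives running coefficients 0,1,2,3,2 for degrees 0…4.
Finally multiplying by (q + q² + q³ + q⁴ + q⁵ + q⁶), the product of all factors after the first has coefficients 0,0,1,3,6 for degrees 0…4.
[q⁴] = 1·6 + 1·0 = 6.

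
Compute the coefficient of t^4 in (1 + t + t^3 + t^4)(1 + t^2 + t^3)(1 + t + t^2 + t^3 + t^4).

8

(1 + t + t^3 + t^4) has coefficients 1,1,0,1,1 for degrees 0…4.
(1 + t^2 + t^3) has coefficients 1,0,1,1,0 for degrees 0…4.
Finally multiplying by (1 + t + t^2 + t^3 + t^4), the product of all factors after the first has coefficients 1,1,2,3,3 for degrees 0…4.
[t^4] = 1·3 + 1·3 + 1·1 + 1·1 = 8.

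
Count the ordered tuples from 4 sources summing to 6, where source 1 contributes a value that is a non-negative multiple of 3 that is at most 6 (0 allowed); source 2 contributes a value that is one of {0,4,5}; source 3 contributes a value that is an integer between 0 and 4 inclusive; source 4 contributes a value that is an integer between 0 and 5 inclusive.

14

The generating function for the choices is (1 + z^3 + z^6)·(1 + z^4 + z^5)·(1 + z + z^2 + z^3 + z^4)·(1 + z + z^2 + z^3 + z^4 + z^5); the count is [z^6].
(1 + z^3 + z^6) has coefficients 1,0,0,1,0,0,1 for degrees 0…6.
(1 + z^4 + z^5) has coefficients 1,0,0,0,1,1,0 for degrees 0…6.
Multiplying by (1 + z + z^2 + z^3 + z^4) gives running coefficients 1,1,1,1,2,2,2 for degrees 0…6.
Finally multiplying by (1 + z + z^2 + z^3 + z^4 + z^5), the product of all factors after the first has coefficients 1,2,3,4,6,8,9 for degrees 0…6.
[z^6] = 1·9 + 1·4 + 1·1 = 14.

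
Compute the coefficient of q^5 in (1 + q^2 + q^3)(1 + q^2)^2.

2

(1 + q^2 + q^3) has coefficients 1,0,1,1 for degrees 0…3.
(1 + q^2)^2 has coefficients 1,0,2,0,1,0 for degrees 0…5.
[q^5] = 1·0 + 1·0 + 1·2 = 2.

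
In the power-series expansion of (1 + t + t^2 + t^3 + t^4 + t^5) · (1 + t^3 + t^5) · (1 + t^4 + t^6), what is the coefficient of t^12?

4

(1 + t + t^2 + t^3 + t^4 + t^5) has coefficients 1,1,1,1,1,1 for degrees 0…5.
(1 + t^3 + t^5) has coefficients 1,0,0,1,0,1,0,0,0,0,0,0,0 for degrees 0…12.
Finally multiplying by (1 + t^4 + t^6), the product of all factors after the first has coefficients 1,0,0,1,1,1,1,1,0,2,0,1,0 for degrees 0…12.
[t^12] = 1·0 + 1·1 + 1·0 + 1·2 + 1·0 + 1·1 = 4.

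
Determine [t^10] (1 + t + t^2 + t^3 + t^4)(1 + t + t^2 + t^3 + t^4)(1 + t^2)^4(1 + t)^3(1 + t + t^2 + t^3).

1503

(1 + t + t^2 + t^3 + t^4) has coefficients 1,1,1,1,1 for degrees 0…4.
(1 + t + t^2 + t^3 + t^4) has coefficients 1,1,1,1,1,0,0,0,0,0,0 for degrees 0…10.
Multiplying by (1 + t^2)^4 gives running coefficients 1,1,5,5,11,10,14,10,11,5,5 for degrees 0…10.
Multiplying by (1 + t)^3 gives running coefficients 1,4,11,24,42,63,82,93,93,82,63 for degrees 0…10.
Finally multiplying by (1 + t + t^2 + t^3), the product of all factors after the first has coefficients 1,5,16,40,81,140,211,280,331,350,331 for degrees 0…10.
[t^10] = 1·331 + 1·350 + 1·331 + 1·280 + 1·211 = 1503.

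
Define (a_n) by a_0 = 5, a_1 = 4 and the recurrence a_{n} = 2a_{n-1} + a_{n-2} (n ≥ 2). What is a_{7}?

The ordinary generating function has denominator 1 - 2t - t^2.
Iterating the recurrence: a_0,…,a_{7} = 5, 4, 13, 30, 73, 176, 425, 1026.

1026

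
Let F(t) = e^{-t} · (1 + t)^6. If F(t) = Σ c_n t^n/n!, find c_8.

-887

The EGF product rule gives c_8 = Σ_{k_1+k_2=8} C(8; k_1,k_2) · ∏ g_i(k_i), where e^{-t} gives (-1)^k; (1+t)^6 gives the falling factorial (6)_k.
g_1(k) for k = 0…8: 1, -1, 1, -1, 1, -1, 1, -1, 1.
g_2(k) for k = 0…8: 1, 6, 30, 120, 360, 720, 720, 0, 0.
c_8 = Σ_k C(8,k)·g_1(k)·g_2(8−k) = 28·1·720 + 56·(-1)·720 + 70·1·360 + 56·(-1)·120 + 28·1·30 + 8·(-1)·6 + 1·1·1 = 20160 − 40320 + 25200 − 6720 + 840 − 48 + 1 = -887.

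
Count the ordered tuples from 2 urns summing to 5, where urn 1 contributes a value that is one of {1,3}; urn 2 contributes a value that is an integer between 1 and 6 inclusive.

The generating function for the choices is (y + y^3)·(y + y^2 + y^3 + y^4 + y^5 + y^6); the count is [y^5].
(y + y^3) has coefficients 0,1,0,1 for degrees 0…3.
(y + y^2 + y^3 + y^4 + y^5 + y^6) has coefficients 0,1,1,1,1,1 for degrees 0…5.
[y^5] = 1·1 + 1·1 = 2.

2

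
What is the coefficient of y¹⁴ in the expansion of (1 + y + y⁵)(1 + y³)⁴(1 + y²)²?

(1 + y + y⁵) has coefficients 1,1,0,0,0,1 for degrees 0…5.
(1 + y³)⁴ has coefficients 1,0,0,4,0,0,6,0,0,4,0,0,1,0,0 for degrees 0…14.
Finally multiplying by (1 + y²)², the product of all factors after the first has coefficients 1,0,2,4,1,8,6,4,12,4,6,8,1,4,2 for degrees 0…14.
[y¹⁴] = 1·2 + 1·4 + 1·4 = 10.

10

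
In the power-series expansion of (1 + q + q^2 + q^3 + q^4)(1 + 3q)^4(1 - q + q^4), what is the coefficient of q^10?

243

(1 + q + q^2 + q^3 + q^4) has coefficients 1,1,1,1,1 for degrees 0…4.
(1 + 3q)^4 has coefficients 1,12,54,108,81,0,0,0,0,0,0 for degrees 0…10.
Finally multiplying by (1 - q + q^4), the product of all factors after the first has coefficients 1,11,42,54,-26,-69,54,108,81,0,0 for degrees 0…10.
[q^10] = 1·0 + 1·0 + 1·81 + 1·108 + 1·54 = 243.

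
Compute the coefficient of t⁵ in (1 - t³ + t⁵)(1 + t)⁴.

(1 - t³ + t⁵) has coefficients 1,0,0,-1,0,1 for degrees 0…5.
(1 + t)⁴ has coefficients 1,4,6,4,1,0 for degrees 0…5.
[t⁵] = 1·0 − 1·6 + 1·1 = -5.

-5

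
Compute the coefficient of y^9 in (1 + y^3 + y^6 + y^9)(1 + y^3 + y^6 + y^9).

(1 + y^3 + y^6 + y^9) has coefficients 1,0,0,1,0,0,1,0,0,1 for degrees 0…9.
(1 + y^3 + y^6 + y^9) has coefficients 1,0,0,1,0,0,1,0,0,1 for degrees 0…9.
[y^9] = 1·1 + 1·1 + 1·1 + 1·1 = 4.

4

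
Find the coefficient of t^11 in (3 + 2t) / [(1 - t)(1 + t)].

Partial fractions give a closed form: a_n = (5/2)·1^n + (1/2)·(-1)^n.
At n = 11: a_11 = 2.

2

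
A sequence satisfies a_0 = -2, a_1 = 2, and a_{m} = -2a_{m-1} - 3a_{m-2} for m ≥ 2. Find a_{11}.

-394

The ordinary generating function has denominator 1 + 2y + 3y^2.
Iterating the recurrence: a_0,…,a_{11} = -2, 2, 2, -10, 14, 2, -46, 86, -34, -190, 482, -394.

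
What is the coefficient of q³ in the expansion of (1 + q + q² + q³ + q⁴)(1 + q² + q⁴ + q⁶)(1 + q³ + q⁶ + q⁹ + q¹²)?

3

(1 + q + q² + q³ + q⁴) has coefficients 1,1,1,1 for degrees 0…3.
(1 + q² + q⁴ + q⁶) has coefficients 1,0,1,0 for degrees 0…3.
Finally multiplying by (1 + q³ + q⁶ + q⁹ + q¹²), the product of all factors after the first has coefficients 1,0,1,1 for degrees 0…3.
[q³] = 1·1 + 1·1 + 1·0 + 1·1 = 3.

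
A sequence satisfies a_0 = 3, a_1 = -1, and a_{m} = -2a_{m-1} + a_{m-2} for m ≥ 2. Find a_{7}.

-379

The ordinary generating function has denominator 1 + 2t - t^2.
Iterating the recurrence: a_0,…,a_{7} = 3, -1, 5, -11, 27, -65, 157, -379.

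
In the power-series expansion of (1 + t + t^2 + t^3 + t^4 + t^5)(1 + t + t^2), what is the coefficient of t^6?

2

(1 + t + t^2 + t^3 + t^4 + t^5) has coefficients 1,1,1,1,1,1 for degrees 0…5.
(1 + t + t^2) has coefficients 1,1,1,0,0,0,0 for degrees 0…6.
[t^6] = 1·0 + 1·0 + 1·0 + 1·0 + 1·1 + 1·1 = 2.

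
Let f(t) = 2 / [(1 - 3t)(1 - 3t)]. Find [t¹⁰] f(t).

The denominator gives the recurrence a_n = 6a_(n−1) − 9a_(n−2) for n ≥ 2; the numerator fixes a_0 = 2, a_1 = 12.
Iterating: 2, 12, 54, 216, 810, 2916, 10206, 34992, 118098, 393660, 1299078, so a_10 = 1299078.

1299078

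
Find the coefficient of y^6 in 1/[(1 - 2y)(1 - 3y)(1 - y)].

3025

The denominator gives the recurrence a_n = 6a_(n−1) − 11a_(n−2) + 6a_(n−3) for n ≥ 3; the numerator fixes a_0 = 1, a_1 = 6, a_2 = 25.
Iterating: 1, 6, 25, 90, 301, 966, 3025, so a_6 = 3025.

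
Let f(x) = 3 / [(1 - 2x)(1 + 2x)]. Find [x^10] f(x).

Partial fractions give a closed form: a_n = (3/2)·2^n + (3/2)·(-2)^n.
At n = 10: a_10 = 3072.

3072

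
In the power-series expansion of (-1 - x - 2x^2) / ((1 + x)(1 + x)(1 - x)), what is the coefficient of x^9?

The denominator gives the recurrence a_n = −a_(n−1) + a_(n−2) + a_(n−3) for n ≥ 3; the numerator fixes a_0 = -1, a_1 = 0, a_2 = -3.
Iterating: -1, 0, -3, 2, -5, 4, -7, 6, -9, 8, so a_9 = 8.

8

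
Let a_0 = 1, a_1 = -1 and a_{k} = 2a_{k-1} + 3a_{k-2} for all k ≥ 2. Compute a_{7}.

-1

The ordinary generating function has denominator 1 - 2q - 3q^2.
Iterating the recurrence: a_0,…,a_{7} = 1, -1, 1, -1, 1, -1, 1, -1.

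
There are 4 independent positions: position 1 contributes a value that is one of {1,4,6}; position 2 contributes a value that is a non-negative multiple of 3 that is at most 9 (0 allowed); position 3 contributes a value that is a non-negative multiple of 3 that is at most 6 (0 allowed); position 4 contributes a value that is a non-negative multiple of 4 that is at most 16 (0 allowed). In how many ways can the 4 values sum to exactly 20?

9

The generating function for the choices is (x + x⁴ + x⁶)·(1 + x³ + x⁶ + x⁹)·(1 + x³ + x⁶)·(1 + x⁴ + x⁸ + x¹² + x¹⁶); the count is [x²⁰].
(x + x⁴ + x⁶) has coefficients 0,1,0,0,1,0,1 for degrees 0…6.
(1 + x³ + x⁶ + x⁹) has coefficients 1,0,0,1,0,0,1,0,0,1,0,0,0,0,0,0,0,0,0,0,0 for degrees 0…20.
Multiplying by (1 + x³ + x⁶) gives running coefficients 1,0,0,2,0,0,3,0,0,3,0,0,2,0,0,1,0,0,0,0,0 for degrees 0…20.
Finally multiplying by (1 + x⁴ + x⁸ + x¹² + x¹⁶), the product of all factors after the first has coefficients 1,0,0,2,1,0,3,2,1,3,3,2,3,3,3,3,3,3,3,3,2 for degrees 0…20.
[x²⁰] = 1·3 + 1·3 + 1·3 = 9.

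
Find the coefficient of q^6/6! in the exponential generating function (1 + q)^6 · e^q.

The EGF product rule gives c_6 = Σ_{k_1+k_2=6} C(6; k_1,k_2) · ∏ g_i(k_i), where (1+q)^6 gives the falling factorial (6)_k; e^q gives (1)^k.
g_1(k) for k = 0…6: 1, 6, 30, 120, 360, 720, 720.
g_2(k) for k = 0…6: 1, 1, 1, 1, 1, 1, 1.
c_6 = Σ_k C(6,k)·g_1(k)·g_2(6−k) = 1·1·1 + 6·6·1 + 15·30·1 + 20·120·1 + 15·360·1 + 6·720·1 + 1·720·1 = 1 + 36 + 450 + 2400 + 5400 + 4320 + 720 = 13327.

13327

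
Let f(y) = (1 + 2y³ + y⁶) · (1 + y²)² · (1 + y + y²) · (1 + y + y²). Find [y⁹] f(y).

16

(1 + 2y³ + y⁶) has coefficients 1,0,0,2,0,0,1 for degrees 0…6.
(1 + y²)² has coefficients 1,0,2,0,1,0,0,0,0,0 for degrees 0…9.
Multiplying by (1 + y + y²) gives running coefficients 1,1,3,2,3,1,1,0,0,0 for degrees 0…9.
Finally multiplying by (1 + y + y²), the product of all factors after the first has coefficients 1,2,5,6,8,6,5,2,1,0 for degrees 0…9.
[y⁹] = 1·0 + 2·5 + 1·6 = 16.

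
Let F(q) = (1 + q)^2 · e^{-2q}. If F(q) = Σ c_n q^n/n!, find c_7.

The EGF product rule gives c_7 = Σ_{k_1+k_2=7} C(7; k_1,k_2) · ∏ g_i(k_i), where (1+q)^2 gives the falling factorial (2)_k; e^{-2q} gives (-2)^k.
g_1(k) for k = 0…7: 1, 2, 2, 0, 0, 0, 0, 0.
g_2(k) for k = 0…7: 1, -2, 4, -8, 16, -32, 64, -128.
c_7 = Σ_k C(7,k)·g_1(k)·g_2(7−k) = 1·1·(-128) + 7·2·64 + 21·2·(-32) = −128 + 896 − 1344 = -576.

-576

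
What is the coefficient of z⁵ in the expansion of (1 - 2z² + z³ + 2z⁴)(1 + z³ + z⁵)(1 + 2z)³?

(1 - 2z² + z³ + 2z⁴) has coefficients 1,0,-2,1,2 for degrees 0…4.
(1 + z³ + z⁵) has coefficients 1,0,0,1,0,1 for degrees 0…5.
Finally multiplying by (1 + 2z)³, the product of all factors after the first has coefficients 1,6,12,9,6,13 for degrees 0…5.
[z⁵] = 1·13 − 2·9 + 1·12 + 2·6 = 19.

19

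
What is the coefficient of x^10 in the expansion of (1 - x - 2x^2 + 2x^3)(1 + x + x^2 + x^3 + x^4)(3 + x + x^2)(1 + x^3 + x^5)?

(1 - x - 2x^2 + 2x^3) has coefficients 1,-1,-2,2 for degrees 0…3.
(1 + x + x^2 + x^3 + x^4) has coefficients 1,1,1,1,1,0,0,0,0,0,0 for degrees 0…10.
Multiplying by (3 + x + x^2) gives running coefficients 3,4,5,5,5,2,1,0,0,0,0 for degrees 0…10.
Finally multiplying by (1 + x^3 + x^5), the product of all factors after the first has coefficients 3,4,5,8,9,10,10,10,7,6,2 for degrees 0…10.
[x^10] = 1·2 − 1·6 − 2·7 + 2·10 = 2.

2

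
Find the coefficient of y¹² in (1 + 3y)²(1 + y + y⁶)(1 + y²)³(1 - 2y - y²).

-38

(1 + 3y)² has coefficients 1,6,9 for degrees 0…2.
(1 + y + y⁶) has coefficients 1,1,0,0,0,0,1,0,0,0,0,0,0 for degrees 0…12.
Multiplying by (1 + y²)³ gives running coefficients 1,1,3,3,3,3,2,1,3,0,3,0,1 for degrees 0…12.
Finally multiplying by (1 - 2y - y²), the product of all factors after the first has coefficients 1,-1,0,-4,-6,-6,-7,-6,-1,-7,0,-6,-2 for degrees 0…12.
[y¹²] = 1·(-2) + 6·(-6) + 9·0 = -38.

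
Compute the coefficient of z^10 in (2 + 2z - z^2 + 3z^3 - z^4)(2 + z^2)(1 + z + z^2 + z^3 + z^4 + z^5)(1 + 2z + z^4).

11

(2 + 2z - z^2 + 3z^3 - z^4) has coefficients 2,2,-1,3,-1 for degrees 0…4.
(2 + z^2) has coefficients 2,0,1,0,0,0,0,0,0,0,0 for degrees 0…10.
Multiplying by (1 + z + z^2 + z^3 + z^4 + z^5) gives running coefficients 2,2,3,3,3,3,1,1,0,0,0 for degrees 0…10.
Finally multiplying by (1 + 2z + z^4), the product of all factors after the first has coefficients 2,6,7,9,11,11,10,6,5,3,1 for degrees 0…10.
[z^10] = 2·1 + 2·3 − 1·5 + 3·6 − 1·10 = 11.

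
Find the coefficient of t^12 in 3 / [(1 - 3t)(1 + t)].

Partial fractions give a closed form: a_n = (9/4)·3^n + (3/4)·(-1)^n.
At n = 12: a_12 = 1195743.

1195743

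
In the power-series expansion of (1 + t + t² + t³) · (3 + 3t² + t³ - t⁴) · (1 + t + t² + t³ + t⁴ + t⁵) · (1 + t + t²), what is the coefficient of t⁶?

69

(1 + t + t² + t³) has coefficients 1,1,1,1 for degrees 0…3.
(3 + 3t² + t³ - t⁴) has coefficients 3,0,3,1,-1,0,0 for degrees 0…6.
Multiplying by (1 + t + t² + t³ + t⁴ + t⁵) gives running coefficients 3,3,6,7,6,6,3 for degrees 0…6.
Finally multiplying by (1 + t + t²), the product of all factors after the first has coefficients 3,6,12,16,19,19,15 for degrees 0…6.
[t⁶] = 1·15 + 1·19 + 1·19 + 1·16 = 69.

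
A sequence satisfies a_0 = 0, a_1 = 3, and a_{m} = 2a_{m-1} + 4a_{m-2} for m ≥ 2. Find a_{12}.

884736

The ordinary generating function has denominator 1 - 2z - 4z^2.
Iterating the recurrence: a_0,…,a_{12} = 0, 3, 6, 24, 72, 240, 768, 2496, 8064, 26112, 84480, 273408, 884736.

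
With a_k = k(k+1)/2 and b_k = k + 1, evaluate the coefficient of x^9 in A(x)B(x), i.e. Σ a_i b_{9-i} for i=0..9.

495

This is [x^9] in the product of the two ordinary generating functions.
Σ = 0·10 + 1·9 + 3·8 + 6·7 + 10·6 + 15·5 + 21·4 + 28·3 + 36·2 + 45·1 = 495.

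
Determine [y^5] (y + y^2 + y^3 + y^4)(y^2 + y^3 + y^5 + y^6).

2

(y + y^2 + y^3 + y^4) has coefficients 0,1,1,1,1 for degrees 0…4.
(y^2 + y^3 + y^5 + y^6) has coefficients 0,0,1,1,0,1 for degrees 0…5.
[y^5] = 1·0 + 1·1 + 1·1 + 1·0 = 2.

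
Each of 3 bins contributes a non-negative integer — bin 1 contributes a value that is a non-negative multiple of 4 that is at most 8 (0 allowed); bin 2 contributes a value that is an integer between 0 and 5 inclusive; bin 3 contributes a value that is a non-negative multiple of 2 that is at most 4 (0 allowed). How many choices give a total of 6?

4

The generating function for the choices is (1 + x^4 + x^8)·(1 + x + x^2 + x^3 + x^4 + x^5)·(1 + x^2 + x^4); the count is [x^6].
(1 + x^4 + x^8) has coefficients 1,0,0,0,1,0,0 for degrees 0…6.
(1 + x + x^2 + x^3 + x^4 + x^5) has coefficients 1,1,1,1,1,1,0 for degrees 0…6.
Finally multiplying by (1 + x^2 + x^4), the product of all factors after the first has coefficients 1,1,2,2,3,3,2 for degrees 0…6.
[x^6] = 1·2 + 1·2 = 4.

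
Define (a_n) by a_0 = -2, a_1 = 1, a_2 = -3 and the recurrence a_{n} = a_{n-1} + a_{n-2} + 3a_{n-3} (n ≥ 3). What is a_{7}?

-106

The ordinary generating function has denominator 1 - z - z^2 - 3z^3.
Iterating the recurrence: a_0,…,a_{7} = -2, 1, -3, -8, -8, -25, -57, -106.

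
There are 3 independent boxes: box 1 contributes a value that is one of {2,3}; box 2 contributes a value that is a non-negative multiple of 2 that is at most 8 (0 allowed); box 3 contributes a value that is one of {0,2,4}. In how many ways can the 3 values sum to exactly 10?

The generating function for the choices is (x^2 + x^3)·(1 + x^2 + x^4 + x^6 + x^8)·(1 + x^2 + x^4); the count is [x^10].
(x^2 + x^3) has coefficients 0,0,1,1 for degrees 0…3.
(1 + x^2 + x^4 + x^6 + x^8) has coefficients 1,0,1,0,1,0,1,0,1,0,0 for degrees 0…10.
Finally multiplying by (1 + x^2 + x^4), the product of all factors after the first has coefficients 1,0,2,0,3,0,3,0,3,0,2 for degrees 0…10.
[x^10] = 1·3 + 1·0 = 3.

3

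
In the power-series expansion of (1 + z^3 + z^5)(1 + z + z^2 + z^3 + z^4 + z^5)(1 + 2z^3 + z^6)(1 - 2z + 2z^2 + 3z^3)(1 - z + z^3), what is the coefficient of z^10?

23

(1 + z^3 + z^5) has coefficients 1,0,0,1,0,1 for degrees 0…5.
(1 + z + z^2 + z^3 + z^4 + z^5) has coefficients 1,1,1,1,1,1,0,0,0,0,0 for degrees 0…10.
Multiplying by (1 + 2z^3 + z^6) gives running coefficients 1,1,1,3,3,3,3,3,3,1,1 for degrees 0…10.
Multiplying by (1 - 2z + 2z^2 + 3z^3) gives running coefficients 1,-1,1,6,2,6,12,12,12,10,14 for degrees 0…10.
Finally multiplying by (1 - z + z^3), the product of all factors after the first has coefficients 1,-2,2,6,-5,5,12,2,6,10,16 for degrees 0…10.
[z^10] = 1·16 + 1·2 + 1·5 = 23.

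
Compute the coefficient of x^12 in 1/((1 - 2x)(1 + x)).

2731

Partial fractions give a closed form: a_n = (2/3)·2^n + (1/3)·(-1)^n.
At n = 12: a_12 = 2731.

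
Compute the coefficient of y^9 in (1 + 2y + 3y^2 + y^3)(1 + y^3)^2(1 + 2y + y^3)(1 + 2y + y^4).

53

(1 + 2y + 3y^2 + y^3) has coefficients 1,2,3,1 for degrees 0…3.
(1 + y^3)^2 has coefficients 1,0,0,2,0,0,1,0,0,0 for degrees 0…9.
Multiplying by (1 + 2y + y^3) gives running coefficients 1,2,0,3,4,0,3,2,0,1 for degrees 0…9.
Finally multiplying by (1 + 2y + y^4), the product of all factors after the first has coefficients 1,4,4,3,11,10,3,11,8,1 for degrees 0…9.
[y^9] = 1·1 + 2·8 + 3·11 + 1·3 = 53.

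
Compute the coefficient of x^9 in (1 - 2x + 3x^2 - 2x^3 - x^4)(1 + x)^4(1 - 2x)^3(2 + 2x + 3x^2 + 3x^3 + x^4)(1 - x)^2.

(1 - 2x + 3x^2 - 2x^3 - x^4) has coefficients 1,-2,3,-2,-1 for degrees 0…4.
(1 + x)^4 has coefficients 1,4,6,4,1,0,0,0,0,0 for degrees 0…9.
Multiplying by (1 - 2x)^3 gives running coefficients 1,-2,-6,8,17,-6,-20,-8,0,0 for degrees 0…9.
Multiplying by (2 + 2x + 3x^2 + 3x^3 + x^4) gives running coefficients 2,-2,-13,1,27,26,17,-15,-77,-90 for degrees 0…9.
Finally multiplying by (1 - x)^2, the product of all factors after the first has coefficients 2,-6,-7,25,12,-27,-8,-23,-30,49 for degrees 0…9.
[x^9] = 1·49 − 2·(-30) + 3·(-23) − 2·(-8) − 1·(-27) = 83.

83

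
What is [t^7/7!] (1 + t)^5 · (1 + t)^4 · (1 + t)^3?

The EGF product rule gives c_7 = Σ_{k_1+k_2+k_3=7} C(7; k_1,k_2,k_3) · ∏ g_i(k_i), where (1+t)^5 gives the falling factorial (5)_k; (1+t)^4 gives the falling factorial (4)_k; (1+t)^3 gives the falling factorial (3)_k.
g_1(k) for k = 0…7: 1, 5, 20, 60, 120, 120, 0, 0.
g_2(k) for k = 0…7: 1, 4, 12, 24, 24, 0, 0, 0.
g_3(k) for k = 0…7: 1, 3, 6, 6, 0, 0, 0, 0.
First combine the last two factors: h(k) = Σ_j C(k,j)·g_2(j)·g_3(k−j) for k = 0…7: 1, 7, 42, 210, 840, 2520, 5040, 5040.
c_7 = Σ_k C(7,k)·g_1(k)·h(7−k) = 1·1·5040 + 7·5·5040 + 21·20·2520 + 35·60·840 + 35·120·210 + 21·120·42 = 5040 + 176400 + 1058400 + 1764000 + 882000 + 105840 = 3991680.

3991680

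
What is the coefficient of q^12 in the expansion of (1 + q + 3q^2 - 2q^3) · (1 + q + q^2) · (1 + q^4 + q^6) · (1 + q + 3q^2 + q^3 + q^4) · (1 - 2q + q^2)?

18

(1 + q + 3q^2 - 2q^3) has coefficients 1,1,3,-2 for degrees 0…3.
(1 + q + q^2) has coefficients 1,1,1,0,0,0,0,0,0,0,0,0,0 for degrees 0…12.
Multiplying by (1 + q^4 + q^6) gives running coefficients 1,1,1,0,1,1,2,1,1,0,0,0,0 for degrees 0…12.
Multiplying by (1 + q + 3q^2 + q^3 + q^4) gives running coefficients 1,2,5,5,6,4,7,7,10,7,6,2,1 for degrees 0…12.
Finally multiplying by (1 - 2q + q^2), the product of all factors after the first has coefficients 1,0,2,-3,1,-3,5,-3,3,-6,2,-3,3 for degrees 0…12.
[q^12] = 1·3 + 1·(-3) + 3·2 − 2·(-6) = 18.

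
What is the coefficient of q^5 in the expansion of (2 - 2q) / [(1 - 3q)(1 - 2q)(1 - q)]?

Partial fractions give a closed form: a_n = (6)·3^n + (-4)·2^n.
At n = 5: a_5 = 1330.

1330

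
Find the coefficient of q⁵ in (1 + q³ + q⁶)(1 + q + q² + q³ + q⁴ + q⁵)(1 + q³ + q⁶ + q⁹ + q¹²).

(1 + q³ + q⁶) has coefficients 1,0,0,1,0,0 for degrees 0…5.
(1 + q + q² + q³ + q⁴ + q⁵) has coefficients 1,1,1,1,1,1 for degrees 0…5.
Finally multiplying by (1 + q³ + q⁶ + q⁹ + q¹²), the product of all factors after the first has coefficients 1,1,1,2,2,2 for degrees 0…5.
[q⁵] = 1·2 + 1·1 = 3.

3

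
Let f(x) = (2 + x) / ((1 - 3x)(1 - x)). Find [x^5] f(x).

849

The denominator gives the recurrence a_n = 4a_(n−1) − 3a_(n−2) for n ≥ 2; the numerator fixes a_0 = 2, a_1 = 9.
Iterating: 2, 9, 30, 93, 282, 849, so a_5 = 849.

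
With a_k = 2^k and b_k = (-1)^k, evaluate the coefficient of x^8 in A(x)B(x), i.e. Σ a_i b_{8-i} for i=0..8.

171

This is [x^8] in the product of the two ordinary generating functions.
Σ = 1·1 + 2·(-1) + 4·1 + 8·(-1) + 16·1 + 32·(-1) + 64·1 + 128·(-1) + 256·1 = 171.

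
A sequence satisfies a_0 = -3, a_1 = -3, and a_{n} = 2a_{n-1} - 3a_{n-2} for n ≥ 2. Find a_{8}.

The ordinary generating function has denominator 1 - 2q + 3q^2.
Iterating the recurrence: a_0,…,a_{8} = -3, -3, 3, 15, 21, -3, -69, -129, -51.

-51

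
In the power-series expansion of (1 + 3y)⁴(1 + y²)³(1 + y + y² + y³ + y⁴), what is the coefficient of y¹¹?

822

(1 + 3y)⁴ has coefficients 1,12,54,108,81 for degrees 0…4.
(1 + y²)³ has coefficients 1,0,3,0,3,0,1,0,0,0,0,0 for degrees 0…11.
Finally multiplying by (1 + y + y² + y³ + y⁴), the product of all factors after the first has coefficients 1,1,4,4,7,6,7,4,4,1,1,0 for degrees 0…11.
[y¹¹] = 1·0 + 12·1 + 54·1 + 108·4 + 81·4 = 822.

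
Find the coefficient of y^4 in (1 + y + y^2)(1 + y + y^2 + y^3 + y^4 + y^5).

(1 + y + y^2) has coefficients 1,1,1 for degrees 0…2.
(1 + y + y^2 + y^3 + y^4 + y^5) has coefficients 1,1,1,1,1 for degrees 0…4.
[y^4] = 1·1 + 1·1 + 1·1 = 3.

3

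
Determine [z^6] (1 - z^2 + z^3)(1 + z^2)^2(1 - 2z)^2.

-13

(1 - z^2 + z^3) has coefficients 1,0,-1,1 for degrees 0…3.
(1 + z^2)^2 has coefficients 1,0,2,0,1,0,0 for degrees 0…6.
Finally multiplying by (1 - 2z)^2, the product of all factors after the first has coefficients 1,-4,6,-8,9,-4,4 for degrees 0…6.
[z^6] = 1·4 − 1·9 + 1·(-8) = -13.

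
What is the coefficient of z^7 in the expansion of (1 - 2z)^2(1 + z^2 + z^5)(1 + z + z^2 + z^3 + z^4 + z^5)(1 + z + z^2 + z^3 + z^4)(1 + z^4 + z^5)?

5

(1 - 2z)^2 has coefficients 1,-4,4 for degrees 0…2.
(1 + z^2 + z^5) has coefficients 1,0,1,0,0,1,0,0 for degrees 0…7.
Multiplying by (1 + z + z^2 + z^3 + z^4 + z^5) gives running coefficients 1,1,2,2,2,3,2,2 for degrees 0…7.
Multiplying by (1 + z + z^2 + z^3 + z^4) gives running coefficients 1,2,4,6,8,10,11,11 for degrees 0…7.
Finally multiplying by (1 + z^4 + z^5), the product of all factors after the first has coefficients 1,2,4,6,9,13,17,21 for degrees 0…7.
[z^7] = 1·21 − 4·17 + 4·13 = 5.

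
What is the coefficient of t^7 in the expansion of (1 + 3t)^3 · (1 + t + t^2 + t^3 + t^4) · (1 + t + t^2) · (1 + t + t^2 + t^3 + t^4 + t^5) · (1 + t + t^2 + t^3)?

2410

(1 + 3t)^3 has coefficients 1,9,27,27 for degrees 0…3.
(1 + t + t^2 + t^3 + t^4) has coefficients 1,1,1,1,1,0,0,0 for degrees 0…7.
Multiplying by (1 + t + t^2) gives running coefficients 1,2,3,3,3,2,1,0 for degrees 0…7.
Multiplying by (1 + t + t^2 + t^3 + t^4 + t^5) gives running coefficients 1,3,6,9,12,14,14,12 for degrees 0…7.
Finally multiplying by (1 + t + t^2 + t^3), the product of all factors after the first has coefficients 1,4,10,19,30,41,49,52 for degrees 0…7.
[t^7] = 1·52 + 9·49 + 27·41 + 27·30 = 2410.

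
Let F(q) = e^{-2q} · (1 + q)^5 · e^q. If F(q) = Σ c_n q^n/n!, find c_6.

151

The EGF product rule gives c_6 = Σ_{k_1+k_2+k_3=6} C(6; k_1,k_2,k_3) · ∏ g_i(k_i), where e^{-2q} gives (-2)^k; (1+q)^5 gives the falling factorial (5)_k; e^q gives (1)^k.
g_1(k) for k = 0…6: 1, -2, 4, -8, 16, -32, 64.
g_2(k) for k = 0…6: 1, 5, 20, 60, 120, 120, 0.
g_3(k) for k = 0…6: 1, 1, 1, 1, 1, 1, 1.
First combine the last two factors: h(k) = Σ_j C(k,j)·g_2(j)·g_3(k−j) for k = 0…6: 1, 6, 31, 136, 501, 1546, 4051.
c_6 = Σ_k C(6,k)·g_1(k)·h(6−k) = 1·1·4051 + 6·(-2)·1546 + 15·4·501 + 20·(-8)·136 + 15·16·31 + 6·(-32)·6 + 1·64·1 = 4051 − 18552 + 30060 − 21760 + 7440 − 1152 + 64 = 151.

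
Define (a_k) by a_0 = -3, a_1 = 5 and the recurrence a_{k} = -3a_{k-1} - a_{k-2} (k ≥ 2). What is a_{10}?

-26073

The ordinary generating function has denominator 1 + 3q + q^2.
Iterating the recurrence: a_0,…,a_{10} = -3, 5, -12, 31, -81, 212, -555, 1453, -3804, 9959, -26073.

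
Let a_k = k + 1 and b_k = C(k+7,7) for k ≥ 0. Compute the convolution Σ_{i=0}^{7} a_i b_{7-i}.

Write out a_i and b_{7-i} for i = 0,…,7 and sum the products.
Σ = 1·3432 + 2·1716 + 3·792 + 4·330 + 5·120 + 6·36 + 7·8 + 8·1 = 11440.

11440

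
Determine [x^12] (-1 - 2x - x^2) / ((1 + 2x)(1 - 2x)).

-5120

The denominator gives the recurrence a_n = 4a_(n−2) for n ≥ 3; the numerator fixes a_0 = -1, a_1 = -2, a_2 = -5.
Iterating: -1, -2, -5, -8, -20, -32, -80, -128, -320, -512, -1280, -2048, -5120, so a_12 = -5120.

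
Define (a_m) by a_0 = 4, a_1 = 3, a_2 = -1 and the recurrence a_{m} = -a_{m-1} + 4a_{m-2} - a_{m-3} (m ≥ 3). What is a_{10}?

-6451

The ordinary generating function has denominator 1 + x - 4x^2 + x^3.
Iterating the recurrence: a_0,…,a_{10} = 4, 3, -1, 9, -16, 53, -126, 354, -911, 2453, -6451.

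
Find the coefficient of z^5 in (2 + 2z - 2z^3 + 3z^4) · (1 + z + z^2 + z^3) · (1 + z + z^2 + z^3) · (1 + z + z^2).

(2 + 2z - 2z^3 + 3z^4) has coefficients 2,2,0,-2,3 for degrees 0…4.
(1 + z + z^2 + z^3) has coefficients 1,1,1,1,0,0 for degrees 0…5.
Multiplying by (1 + z + z^2 + z^3) gives running coefficients 1,2,3,4,3,2 for degrees 0…5.
Finally multiplying by (1 + z + z^2), the product of all factors after the first has coefficients 1,3,6,9,10,9 for degrees 0…5.
[z^5] = 2·9 + 2·10 − 2·6 + 3·3 = 35.

35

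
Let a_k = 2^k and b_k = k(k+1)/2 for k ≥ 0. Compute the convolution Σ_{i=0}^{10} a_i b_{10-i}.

This is [x^10] in the product of the two ordinary generating functions.
Σ = 1·55 + 2·45 + 4·36 + 8·28 + 16·21 + 32·15 + 64·10 + 128·6 + 256·3 + 512·1 + 1024·0 = 4017.

4017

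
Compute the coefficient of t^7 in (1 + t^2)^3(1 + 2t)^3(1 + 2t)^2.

346

(1 + t^2)^3 has coefficients 1,0,3,0,3,0,1 for degrees 0…6.
(1 + 2t)^3 has coefficients 1,6,12,8,0,0,0,0 for degrees 0…7.
Finally multiplying by (1 + 2t)^2, the product of all factors after the first has coefficients 1,10,40,80,80,32,0,0 for degrees 0…7.
[t^7] = 1·0 + 3·32 + 3·80 + 1·10 = 346.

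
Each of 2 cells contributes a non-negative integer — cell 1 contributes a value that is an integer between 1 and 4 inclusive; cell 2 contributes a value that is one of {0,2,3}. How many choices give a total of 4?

The generating function for the choices is (x + x² + x³ + x⁴)·(1 + x² + x³); the count is [x⁴].
(x + x² + x³ + x⁴) has coefficients 0,1,1,1,1 for degrees 0…4.
(1 + x² + x³) has coefficients 1,0,1,1,0 for degrees 0…4.
[x⁴] = 1·1 + 1·1 + 1·0 + 1·1 = 3.

3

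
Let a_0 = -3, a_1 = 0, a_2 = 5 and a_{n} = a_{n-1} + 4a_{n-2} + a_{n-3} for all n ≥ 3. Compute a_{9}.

The ordinary generating function has denominator 1 - y - 4y^2 - y^3.
Iterating the recurrence: a_0,…,a_{9} = -3, 0, 5, 2, 22, 35, 125, 287, 822, 2095.

2095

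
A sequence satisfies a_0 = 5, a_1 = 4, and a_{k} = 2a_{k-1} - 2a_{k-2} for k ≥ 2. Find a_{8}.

80

The ordinary generating function has denominator 1 - 2x + 2x^2.
Iterating the recurrence: a_0,…,a_{8} = 5, 4, -2, -12, -20, -16, 8, 48, 80.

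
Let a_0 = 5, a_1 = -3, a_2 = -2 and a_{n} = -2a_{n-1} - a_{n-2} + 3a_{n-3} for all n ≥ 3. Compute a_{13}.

13983

The ordinary generating function has denominator 1 + 2y + y^2 - 3y^3.
Iterating the recurrence: a_0,…,a_{13} = 5, -3, -2, 22, -51, 74, -31, -165, 583, -1094, 1110, 623, -5638, 13983.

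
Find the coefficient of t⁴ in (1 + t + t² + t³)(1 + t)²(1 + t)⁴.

56

(1 + t + t² + t³) has coefficients 1,1,1,1 for degrees 0…3.
(1 + t)² has coefficients 1,2,1,0,0 for degrees 0…4.
Finally multiplying by (1 + t)⁴, the product of all factors after the first has coefficients 1,6,15,20,15 for degrees 0…4.
[t⁴] = 1·15 + 1·20 + 1·15 + 1·6 = 56.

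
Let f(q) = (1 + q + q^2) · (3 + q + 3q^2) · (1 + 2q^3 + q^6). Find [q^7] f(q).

(1 + q + q^2) has coefficients 1,1,1 for degrees 0…2.
(3 + q + 3q^2) has coefficients 3,1,3,0,0,0,0,0 for degrees 0…7.
Finally multiplying by (1 + 2q^3 + q^6), the product of all factors after the first has coefficients 3,1,3,6,2,6,3,1 for degrees 0…7.
[q^7] = 1·1 + 1·3 + 1·6 = 10.

10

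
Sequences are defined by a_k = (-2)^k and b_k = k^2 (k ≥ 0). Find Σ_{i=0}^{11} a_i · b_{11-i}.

197

This is [x^11] in the product of the two ordinary generating functions.
Σ = 1·121 − 2·100 + 4·81 − 8·64 + 16·49 − 32·36 + 64·25 − 128·16 + 256·9 − 512·4 + 1024·1 − 2048·0 = 197.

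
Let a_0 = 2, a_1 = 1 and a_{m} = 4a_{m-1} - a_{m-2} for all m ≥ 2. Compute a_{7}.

1351

The ordinary generating function has denominator 1 - 4t + t^2.
Iterating the recurrence: a_0,…,a_{7} = 2, 1, 2, 7, 26, 97, 362, 1351.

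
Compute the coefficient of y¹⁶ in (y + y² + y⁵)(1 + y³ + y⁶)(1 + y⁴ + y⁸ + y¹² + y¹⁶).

(y + y² + y⁵) has coefficients 0,1,1,0,0,1 for degrees 0…5.
(1 + y³ + y⁶) has coefficients 1,0,0,1,0,0,1,0,0,0,0,0,0,0,0,0,0 for degrees 0…16.
Finally multiplying by (1 + y⁴ + y⁸ + y¹² + y¹⁶), the product of all factors after the first has coefficients 1,0,0,1,1,0,1,1,1,0,1,1,1,0,1,1,1 for degrees 0…16.
[y¹⁶] = 1·1 + 1·1 + 1·1 = 3.

3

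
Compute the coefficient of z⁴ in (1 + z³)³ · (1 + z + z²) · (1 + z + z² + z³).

8

(1 + z³)³ has coefficients 1,0,0,3,0 for degrees 0…4.
(1 + z + z²) has coefficients 1,1,1,0,0 for degrees 0…4.
Finally multiplying by (1 + z + z² + z³), the product of all factors after the first has coefficients 1,2,3,3,2 for degrees 0…4.
[z⁴] = 1·2 + 3·2 = 8.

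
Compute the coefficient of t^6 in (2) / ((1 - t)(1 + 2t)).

Partial fractions give a closed form: a_n = (2/3)·1^n + (4/3)·(-2)^n.
At n = 6: a_6 = 86.

86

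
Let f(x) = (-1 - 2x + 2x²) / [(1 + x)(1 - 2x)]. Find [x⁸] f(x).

-255

The denominator gives the recurrence a_n = a_(n−1) + 2a_(n−2) for n ≥ 3; the numerator fixes a_0 = -1, a_1 = -3, a_2 = -3.
Iterating: -1, -3, -3, -9, -15, -33, -63, -129, -255, so a_8 = -255.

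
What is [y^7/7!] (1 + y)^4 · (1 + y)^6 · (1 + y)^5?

32432400

The EGF product rule gives c_7 = Σ_{k_1+k_2+k_3=7} C(7; k_1,k_2,k_3) · ∏ g_i(k_i), where (1+y)^4 gives the falling factorial (4)_k; (1+y)^6 gives the falling factorial (6)_k; (1+y)^5 gives the falling factorial (5)_k.
g_1(k) for k = 0…7: 1, 4, 12, 24, 24, 0, 0, 0.
g_2(k) for k = 0…7: 1, 6, 30, 120, 360, 720, 720, 0.
g_3(k) for k = 0…7: 1, 5, 20, 60, 120, 120, 0, 0.
First combine the last two factors: h(k) = Σ_j C(k,j)·g_2(j)·g_3(k−j) for k = 0…7: 1, 11, 110, 990, 7920, 55440, 332640, 1663200.
c_7 = Σ_k C(7,k)·g_1(k)·h(7−k) = 1·1·1663200 + 7·4·332640 + 21·12·55440 + 35·24·7920 + 35·24·990 = 1663200 + 9313920 + 13970880 + 6652800 + 831600 = 32432400.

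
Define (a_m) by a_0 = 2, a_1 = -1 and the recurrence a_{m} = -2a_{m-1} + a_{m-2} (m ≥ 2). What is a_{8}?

746

The ordinary generating function has denominator 1 + 2z - z^2.
Iterating the recurrence: a_0,…,a_{8} = 2, -1, 4, -9, 22, -53, 128, -309, 746.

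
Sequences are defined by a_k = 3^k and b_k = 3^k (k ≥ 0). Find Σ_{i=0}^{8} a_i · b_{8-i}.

This is [x^8] in the product of the two ordinary generating functions.
Σ = 1·6561 + 3·2187 + 9·729 + 27·243 + 81·81 + 243·27 + 729·9 + 2187·3 + 6561·1 = 59049.

59049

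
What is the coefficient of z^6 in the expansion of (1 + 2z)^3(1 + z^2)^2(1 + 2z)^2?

200

(1 + 2z)^3 has coefficients 1,6,12,8 for degrees 0…3.
(1 + z^2)^2 has coefficients 1,0,2,0,1,0,0 for degrees 0…6.
Finally multiplying by (1 + 2z)^2, the product of all factors after the first has coefficients 1,4,6,8,9,4,4 for degrees 0…6.
[z^6] = 1·4 + 6·4 + 12·9 + 8·8 = 200.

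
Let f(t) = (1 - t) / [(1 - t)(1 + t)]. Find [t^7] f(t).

-1

The denominator gives the recurrence a_n = a_(n−2) for n ≥ 3; the numerator fixes a_0 = 1, a_1 = -1, a_2 = 1.
Iterating: 1, -1, 1, -1, 1, -1, 1, -1, so a_7 = -1.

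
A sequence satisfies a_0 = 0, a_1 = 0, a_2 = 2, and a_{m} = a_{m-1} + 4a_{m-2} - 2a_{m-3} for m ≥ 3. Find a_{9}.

The ordinary generating function has denominator 1 - q - 4q^2 + 2q^3.
Iterating the recurrence: a_0,…,a_{9} = 0, 0, 2, 2, 10, 14, 50, 86, 258, 502.

502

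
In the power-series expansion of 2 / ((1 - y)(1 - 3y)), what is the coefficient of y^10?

The denominator gives the recurrence a_n = 4a_(n−1) − 3a_(n−2) for n ≥ 2; the numerator fixes a_0 = 2, a_1 = 8.
Iterating: 2, 8, 26, 80, 242, 728, 2186, 6560, 19682, 59048, 177146, so a_10 = 177146.

177146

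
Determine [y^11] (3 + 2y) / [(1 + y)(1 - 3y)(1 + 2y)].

Partial fractions give a closed form: a_n = (-1/4)·(-1)^n + (33/20)·3^n + (8/5)·(-2)^n.
At n = 11: a_11 = 289016.

289016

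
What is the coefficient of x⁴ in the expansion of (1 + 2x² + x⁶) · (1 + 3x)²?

(1 + 2x² + x⁶) has coefficients 1,0,2,0,0 for degrees 0…4.
(1 + 3x)² has coefficients 1,6,9,0,0 for degrees 0…4.
[x⁴] = 1·0 + 2·9 = 18.

18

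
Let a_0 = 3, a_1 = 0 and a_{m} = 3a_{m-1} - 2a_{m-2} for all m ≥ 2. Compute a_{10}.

-3066

The ordinary generating function has denominator 1 - 3q + 2q^2.
Iterating the recurrence: a_0,…,a_{10} = 3, 0, -6, -18, -42, -90, -186, -378, -762, -1530, -3066.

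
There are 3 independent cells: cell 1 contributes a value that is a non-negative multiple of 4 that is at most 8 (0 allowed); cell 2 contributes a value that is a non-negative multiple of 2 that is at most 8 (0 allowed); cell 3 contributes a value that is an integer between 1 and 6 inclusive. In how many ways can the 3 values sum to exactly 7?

5

The generating function for the choices is (1 + t⁴ + t⁸)·(1 + t² + t⁴ + t⁶ + t⁸)·(t + t² + t³ + t⁴ + t⁵ + t⁶); the count is [t⁷].
(1 + t⁴ + t⁸) has coefficients 1,0,0,0,1,0,0,0 for degrees 0…7.
(1 + t² + t⁴ + t⁶ + t⁸) has coefficients 1,0,1,0,1,0,1,0 for degrees 0…7.
Finally multiplying by (t + t² + t³ + t⁴ + t⁵ + t⁶), the product of all factors after the first has coefficients 0,1,1,2,2,3,3,3 for degrees 0…7.
[t⁷] = 1·3 + 1·2 = 5.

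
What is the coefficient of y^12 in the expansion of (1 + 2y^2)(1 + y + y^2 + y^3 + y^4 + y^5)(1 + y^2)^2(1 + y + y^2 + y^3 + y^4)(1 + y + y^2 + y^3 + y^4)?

180

(1 + 2y^2) has coefficients 1,0,2 for degrees 0…2.
(1 + y + y^2 + y^3 + y^4 + y^5) has coefficients 1,1,1,1,1,1,0,0,0,0,0,0,0 for degrees 0…12.
Multiplying by (1 + y^2)^2 gives running coefficients 1,1,3,3,4,4,3,3,1,1,0,0,0 for degrees 0…12.
Multiplying by (1 + y + y^2 + y^3 + y^4) gives running coefficients 1,2,5,8,12,15,17,17,15,12,8,5,2 for degrees 0…12.
Finally multiplying by (1 + y + y^2 + y^3 + y^4), the product of all factors after the first has coefficients 1,3,8,16,28,42,57,69,76,76,69,57,42 for degrees 0…12.
[y^12] = 1·42 + 2·69 = 180.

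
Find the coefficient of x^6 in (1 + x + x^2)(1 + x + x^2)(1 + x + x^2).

(1 + x + x^2) has coefficients 1,1,1 for degrees 0…2.
(1 + x + x^2) has coefficients 1,1,1,0,0,0,0 for degrees 0…6.
Finally multiplying by (1 + x + x^2), the product of all factors after the first has coefficients 1,2,3,2,1,0,0 for degrees 0…6.
[x^6] = 1·0 + 1·0 + 1·1 = 1.

1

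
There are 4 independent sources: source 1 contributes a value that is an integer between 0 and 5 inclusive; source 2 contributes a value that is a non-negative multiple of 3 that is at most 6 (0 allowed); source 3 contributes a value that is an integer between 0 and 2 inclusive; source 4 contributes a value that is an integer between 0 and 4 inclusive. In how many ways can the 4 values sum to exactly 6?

The generating function for the choices is (1 + t + t^2 + t^3 + t^4 + t^5)·(1 + t^3 + t^6)·(1 + t + t^2)·(1 + t + t^2 + t^3 + t^4); the count is [t^6].
(1 + t + t^2 + t^3 + t^4 + t^5) has coefficients 1,1,1,1,1,1 for degrees 0…5.
(1 + t^3 + t^6) has coefficients 1,0,0,1,0,0,1 for degrees 0…6.
Multiplying by (1 + t + t^2) gives running coefficients 1,1,1,1,1,1,1 for degrees 0…6.
Finally multiplying by (1 + t + t^2 + t^3 + t^4), the product of all factors after the first has coefficients 1,2,3,4,5,5,5 for degrees 0…6.
[t^6] = 1·5 + 1·5 + 1·5 + 1·4 + 1·3 + 1·2 = 24.

24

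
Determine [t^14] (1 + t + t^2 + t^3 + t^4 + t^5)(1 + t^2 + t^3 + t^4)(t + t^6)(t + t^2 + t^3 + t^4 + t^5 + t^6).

25

(1 + t + t^2 + t^3 + t^4 + t^5) has coefficients 1,1,1,1,1,1 for degrees 0…5.
(1 + t^2 + t^3 + t^4) has coefficients 1,0,1,1,1,0,0,0,0,0,0,0,0,0,0 for degrees 0…14.
Multiplying by (t + t^6) gives running coefficients 0,1,0,1,1,1,1,0,1,1,1,0,0,0,0 for degrees 0…14.
Finally multiplying by (t + t^2 + t^3 + t^4 + t^5 + t^6), the product of all factors after the first has coefficients 0,0,1,1,2,3,4,5,4,5,5,5,4,3,3 for degrees 0…14.
[t^14] = 1·3 + 1·3 + 1·4 + 1·5 + 1·5 + 1·5 = 25.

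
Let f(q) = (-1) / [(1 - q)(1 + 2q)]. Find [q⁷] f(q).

The denominator gives the recurrence a_n = −a_(n−1) + 2a_(n−2) for n ≥ 3; the numerator fixes a_0 = -1, a_1 = 1, a_2 = -3.
Iterating: -1, 1, -3, 5, -11, 21, -43, 85, so a_7 = 85.

85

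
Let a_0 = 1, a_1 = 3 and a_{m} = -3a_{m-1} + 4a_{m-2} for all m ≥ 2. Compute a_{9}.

104859

The ordinary generating function has denominator 1 + 3x - 4x^2.
Iterating the recurrence: a_0,…,a_{9} = 1, 3, -5, 27, -101, 411, -1637, 6555, -26213, 104859.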